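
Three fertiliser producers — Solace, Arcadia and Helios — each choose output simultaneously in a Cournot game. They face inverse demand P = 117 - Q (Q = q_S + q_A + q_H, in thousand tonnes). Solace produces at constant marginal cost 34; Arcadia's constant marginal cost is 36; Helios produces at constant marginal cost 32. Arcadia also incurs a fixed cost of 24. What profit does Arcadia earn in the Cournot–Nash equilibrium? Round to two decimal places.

Solace's profit: π_S = (117 - Q)q_S - (34q_S). Setting ∂π_S/∂q_S = 0: 83 - 2q_S - (q_A + q_H) = 0.
Arcadia's first-order condition: 81 - 2q_A - (q_S + q_H) = 0.
Helios's first-order condition: 85 - 2q_H - (q_S + q_A) = 0.
Adding the 3 first-order conditions: 249 − 4Q = 0, so Q = 249/4.
Back-substituting: q_S = (83 − 249/4) = 83/4, q_A = (81 − 249/4) = 75/4, q_H = (85 − 249/4) = 91/4.
Price P = 117 - 249/4 = 219/4.
Arcadia's profit: (219/4 - 36)·(75/4) - 24 = 327.5625.

327.56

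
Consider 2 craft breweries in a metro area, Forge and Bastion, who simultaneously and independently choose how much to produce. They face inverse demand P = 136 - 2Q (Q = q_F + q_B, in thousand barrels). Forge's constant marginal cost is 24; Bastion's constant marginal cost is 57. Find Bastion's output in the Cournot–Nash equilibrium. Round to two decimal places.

Forge's profit: π_F = (136 - 2Q)q_F - (24q_F). Setting ∂π_F/∂q_F = 0: 112 - 4q_F - 2(q_B) = 0.
Bastion's profit: π_B = (136 - 2Q)q_B - (57q_B). Setting ∂π_B/∂q_B = 0: 79 - 4q_B - 2(q_F) = 0.
Best responses: q_F = (112 - 2q_B)/4, q_B = (79 - 2q_F)/4.
Substituting one into the other gives q_F = 145/6 and q_B = 23/3.

7.67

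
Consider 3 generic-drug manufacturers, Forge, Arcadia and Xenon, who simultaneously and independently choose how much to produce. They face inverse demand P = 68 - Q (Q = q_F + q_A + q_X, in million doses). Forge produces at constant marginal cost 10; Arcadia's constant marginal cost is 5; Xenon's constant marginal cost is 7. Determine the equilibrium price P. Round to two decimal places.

22.50

Forge's profit: π_F = (68 - Q)q_F - (10q_F). Setting ∂π_F/∂q_F = 0: 58 - 2q_F - (q_A + q_X) = 0.
Arcadia's first-order condition: 63 - 2q_A - (q_F + q_X) = 0.
Xenon's profit: π_X = (68 - Q)q_X - (7q_X). Setting ∂π_X/∂q_X = 0: 61 - 2q_X - (q_F + q_A) = 0.
Adding the 3 first-order conditions: 182 − 4Q = 0, so Q = 91/2.
Back-substituting: q_F = (58 − 91/2) = 25/2, q_A = (63 − 91/2) = 35/2, q_X = (61 − 91/2) = 31/2.
Total output Q = 91/2, so price P = 68 - 91/2 = 45/2.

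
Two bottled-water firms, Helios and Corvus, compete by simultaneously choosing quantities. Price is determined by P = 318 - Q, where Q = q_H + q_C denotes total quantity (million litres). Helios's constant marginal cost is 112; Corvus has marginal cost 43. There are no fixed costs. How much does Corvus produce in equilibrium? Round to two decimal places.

Helios's profit: π_H = (318 - Q)q_H - (112q_H). Setting ∂π_H/∂q_H = 0: 206 - 2q_H - (q_C) = 0.
Corvus's first-order condition: 275 - 2q_C - (q_H) = 0.
Rearranging gives the reaction functions q_H = (206 - q_C)/2 and q_C = (275 - q_H)/2.
Solving the pair: q_H = 137/3, q_C = 344/3.

114.67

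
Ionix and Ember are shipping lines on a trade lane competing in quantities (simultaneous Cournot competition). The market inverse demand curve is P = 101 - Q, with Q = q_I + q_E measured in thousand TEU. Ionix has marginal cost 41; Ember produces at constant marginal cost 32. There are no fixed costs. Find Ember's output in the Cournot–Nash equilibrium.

Ionix's profit: π_I = (101 - Q)q_I - (41q_I). Setting ∂π_I/∂q_I = 0: 60 - 2q_I - (q_E) = 0.
Ember's profit: π_E = (101 - Q)q_E - (32q_E). Setting ∂π_E/∂q_E = 0: 69 - 2q_E - (q_I) = 0.
Best responses: q_I = (60 - q_E)/2, q_E = (69 - q_I)/2.
Solving the pair: q_I = 17, q_E = 26.

26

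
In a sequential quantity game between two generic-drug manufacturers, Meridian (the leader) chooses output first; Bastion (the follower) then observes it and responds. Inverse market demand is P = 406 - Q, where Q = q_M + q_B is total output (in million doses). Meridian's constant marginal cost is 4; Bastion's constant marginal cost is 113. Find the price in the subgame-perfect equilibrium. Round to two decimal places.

131.75

The follower Bastion best-responds to any q_M: π_B = (406 - Q)q_B - 113q_B.
Setting the follower's marginal profit to zero, 293 - q_M - 2q_B = 0, i.e. q_B = (293 - q_M)/2.
Meridian substitutes q_B(q_M) into its own profit: π_M = q_M(406 - q_M - (293 - q_M)/2) - 4q_M = (519/2 - (1/2)q_M)q_M - 4q_M.
Maximising: ∂π_M/∂q_M = 511/2 - q_M = 0, giving q_M = 511/2.
Then q_B = (293 - 511/2)/2 = 75/4.
Total output Q = 1097/4, so price P = 406 - 1097/4 = 527/4.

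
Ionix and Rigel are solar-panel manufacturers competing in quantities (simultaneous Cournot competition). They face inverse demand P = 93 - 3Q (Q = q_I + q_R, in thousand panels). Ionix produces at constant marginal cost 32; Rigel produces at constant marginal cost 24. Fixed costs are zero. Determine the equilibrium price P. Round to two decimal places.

Ionix's profit: π_I = (93 - 3Q)q_I - (32q_I). Setting ∂π_I/∂q_I = 0: 61 - 6q_I - 3(q_R) = 0.
Rigel's profit: π_R = (93 - 3Q)q_R - (24q_R). Setting ∂π_R/∂q_R = 0: 69 - 6q_R - 3(q_I) = 0.
Best responses: q_I = (61 - 3q_R)/6, q_R = (69 - 3q_I)/6.
Solving the pair: q_I = 53/9, q_R = 77/9.
Total output Q = 130/9, so price P = 93 - 3·(130/9) = 149/3.

49.67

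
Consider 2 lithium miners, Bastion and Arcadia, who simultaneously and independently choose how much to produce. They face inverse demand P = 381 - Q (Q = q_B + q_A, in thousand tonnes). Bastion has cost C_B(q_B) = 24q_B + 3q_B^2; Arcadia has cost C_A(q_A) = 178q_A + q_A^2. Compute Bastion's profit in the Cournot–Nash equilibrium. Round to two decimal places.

Bastion's profit: π_B = (381 - Q)q_B - (24q_B + 3q_B²). Setting ∂π_B/∂q_B = 0: 357 - 8q_B - (q_A) = 0.
Arcadia's first-order condition: 203 - 4q_A - (q_B) = 0.
So q_B = (357 - q_A)/8 and q_A = (203 - q_B)/4.
Solving the pair: q_B = 1225/31, q_A = 1267/31.
Price P = 381 - 80.3871 = 300.6129.
Bastion's profit: 300.6129·(1225/31) - 24·(1225/31) - 3(1225/31)² = 6246.0978.

6246.10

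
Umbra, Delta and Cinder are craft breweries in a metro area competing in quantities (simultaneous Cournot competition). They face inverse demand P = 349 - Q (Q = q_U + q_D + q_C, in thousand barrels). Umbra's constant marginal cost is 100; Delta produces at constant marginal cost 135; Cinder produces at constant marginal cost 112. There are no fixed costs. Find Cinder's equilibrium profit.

Umbra's profit: π_U = (349 - Q)q_U - (100q_U). Setting ∂π_U/∂q_U = 0: 249 - 2q_U - (q_D + q_C) = 0.
Delta's first-order condition: 214 - 2q_D - (q_U + q_C) = 0.
Cinder's profit: π_C = (349 - Q)q_C - (112q_C). Setting ∂π_C/∂q_C = 0: 237 - 2q_C - (q_U + q_D) = 0.
Adding the 3 conditions: 700 − 2Q − 2Q = 0, i.e. Q = 175.
Back-substituting: q_U = (249 − 175) = 74, q_D = (214 − 175) = 39, q_C = (237 − 175) = 62.
Price P = 349 - 175 = 174.
Cinder's profit: (174 - 112)·62 = 3844.

3844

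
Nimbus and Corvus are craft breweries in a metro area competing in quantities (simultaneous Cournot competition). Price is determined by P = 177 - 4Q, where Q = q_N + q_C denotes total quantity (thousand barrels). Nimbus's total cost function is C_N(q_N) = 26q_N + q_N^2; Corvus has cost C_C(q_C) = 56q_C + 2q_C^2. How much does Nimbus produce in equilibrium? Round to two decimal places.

Nimbus's profit: π_N = (177 - 4Q)q_N - (26q_N + q_N²). Setting ∂π_N/∂q_N = 0: 151 - 10q_N - 4(q_C) = 0.
Corvus's profit: π_C = (177 - 4Q)q_C - (56q_C + 2q_C²). Setting ∂π_C/∂q_C = 0: 121 - 12q_C - 4(q_N) = 0.
Best responses: q_N = (151 - 4q_C)/10, q_C = (121 - 4q_N)/12.
Solving the pair: q_N = 166/13, q_C = 303/52.

12.77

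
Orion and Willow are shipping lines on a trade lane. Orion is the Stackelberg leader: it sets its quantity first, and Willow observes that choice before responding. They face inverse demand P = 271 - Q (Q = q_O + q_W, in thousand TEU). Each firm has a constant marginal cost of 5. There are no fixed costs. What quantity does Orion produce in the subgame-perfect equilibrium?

133

Solve by backward induction. Given q_O, the follower Willow maximises π_W = (271 - q_O - q_W)q_W - 5q_W.
Setting the follower's marginal profit to zero, 266 - q_O - 2q_W = 0, i.e. q_W = (266 - q_O)/2.
Orion substitutes q_W(q_O) into its own profit: π_O = q_O(271 - q_O - (266 - q_O)/2) - 5q_O = (138 - (1/2)q_O)q_O - 5q_O.
Leader FOC: 133 - q_O = 0, so q_O = 133.
Then q_W = (266 - 133)/2 = 133/2.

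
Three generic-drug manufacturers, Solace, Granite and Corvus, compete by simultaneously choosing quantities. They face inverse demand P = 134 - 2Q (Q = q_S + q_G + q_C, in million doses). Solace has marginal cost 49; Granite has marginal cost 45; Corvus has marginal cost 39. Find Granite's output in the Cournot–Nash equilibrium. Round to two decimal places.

Solace's profit: π_S = (134 - 2Q)q_S - (49q_S). Setting ∂π_S/∂q_S = 0: 85 - 4q_S - 2(q_G + q_C) = 0.
Granite's profit: π_G = (134 - 2Q)q_G - (45q_G). Setting ∂π_G/∂q_G = 0: 89 - 4q_G - 2(q_S + q_C) = 0.
Corvus's first-order condition: 95 - 4q_C - 2(q_S + q_G) = 0.
Adding the 3 first-order conditions: 269 − 8Q = 0, so Q = 269/8.
Back-substituting: q_S = (85 − 269/4)/2 = 71/8, q_G = (89 − 269/4)/2 = 87/8, q_C = (95 − 269/4)/2 = 111/8.

10.88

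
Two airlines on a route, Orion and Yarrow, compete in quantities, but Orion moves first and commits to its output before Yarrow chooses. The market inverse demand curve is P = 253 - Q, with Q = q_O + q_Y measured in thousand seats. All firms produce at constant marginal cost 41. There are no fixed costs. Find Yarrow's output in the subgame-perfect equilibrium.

53

Solve by backward induction. Given q_O, the follower Yarrow maximises π_Y = (253 - q_O - q_Y)q_Y - 41q_Y.
Follower FOC: 212 - q_O - 2q_Y = 0, so q_Y(q_O) = (212 - q_O)/2.
Orion substitutes q_Y(q_O) into its own profit: π_O = q_O(253 - q_O - (212 - q_O)/2) - 41q_O = (147 - (1/2)q_O)q_O - 41q_O.
The leader's first-order condition 106 - q_O = 0 yields q_O = 106.
Then q_Y = (212 - 106)/2 = 53.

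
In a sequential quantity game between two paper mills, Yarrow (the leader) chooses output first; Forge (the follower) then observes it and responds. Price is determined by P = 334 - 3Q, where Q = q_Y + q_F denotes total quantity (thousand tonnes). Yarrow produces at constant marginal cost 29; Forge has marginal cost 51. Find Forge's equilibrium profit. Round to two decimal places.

Solve by backward induction. Given q_Y, the follower Forge maximises π_F = (334 - 3q_Y - 3q_F)q_F - 51q_F.
Follower FOC: 283 - 3q_Y - 6q_F = 0, so q_F(q_Y) = (283 - 3q_Y)/6.
Yarrow substitutes q_F(q_Y) into its own profit: π_Y = q_Y(334 - 3q_Y - (283 - 3q_Y)/2) - 29q_Y = (385/2 - (3/2)q_Y)q_Y - 29q_Y.
Maximising: ∂π_Y/∂q_Y = 327/2 - 3q_Y = 0, giving q_Y = 109/2.
Then q_F = (283 - 3·(109/2))/6 = 239/12.
Price P = 334 - 3·(893/12) = 443/4.
Forge's profit: (443/4 - 51)·(239/12) = 1190.0208.

1190.02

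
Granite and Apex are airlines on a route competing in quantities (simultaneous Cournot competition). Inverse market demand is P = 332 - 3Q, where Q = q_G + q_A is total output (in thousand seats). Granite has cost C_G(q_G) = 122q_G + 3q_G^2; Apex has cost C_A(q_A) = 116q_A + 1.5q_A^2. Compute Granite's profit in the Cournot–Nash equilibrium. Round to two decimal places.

944.33

Granite's profit: π_G = (332 - 3Q)q_G - (122q_G + 3q_G²). Setting ∂π_G/∂q_G = 0: 210 - 12q_G - 3(q_A) = 0.
Apex's profit: π_A = (332 - 3Q)q_A - (116q_A + (3/2)q_A²). Setting ∂π_A/∂q_A = 0: 216 - 9q_A - 3(q_G) = 0.
Rearranging gives the reaction functions q_G = (210 - 3q_A)/12 and q_A = (216 - 3q_G)/9.
Substituting one into the other gives q_G = 138/11 and q_A = 218/11.
Price P = 332 - 3·(356/11) = 234.9091.
Granite's profit: 234.9091·(138/11) - 122·(138/11) - 3(138/11)² = 944.3306.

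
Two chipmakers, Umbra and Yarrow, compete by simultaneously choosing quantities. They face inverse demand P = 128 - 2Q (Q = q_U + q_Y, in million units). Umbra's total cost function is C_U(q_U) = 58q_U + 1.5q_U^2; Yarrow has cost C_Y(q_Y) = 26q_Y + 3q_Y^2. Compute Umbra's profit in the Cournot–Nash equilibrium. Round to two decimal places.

Umbra's profit: π_U = (128 - 2Q)q_U - (58q_U + (3/2)q_U²). Setting ∂π_U/∂q_U = 0: 70 - 7q_U - 2(q_Y) = 0.
Yarrow's profit: π_Y = (128 - 2Q)q_Y - (26q_Y + 3q_Y²). Setting ∂π_Y/∂q_Y = 0: 102 - 10q_Y - 2(q_U) = 0.
Rearranging gives the reaction functions q_U = (70 - 2q_Y)/7 and q_Y = (102 - 2q_U)/10.
Solving the pair: q_U = 248/33, q_Y = 287/33.
Price P = 128 - 2·(535/33) = 95.5758.
Umbra's profit: 95.5758·(248/33) - 58·(248/33) - (3/2)(248/33)² = 197.6713.

197.67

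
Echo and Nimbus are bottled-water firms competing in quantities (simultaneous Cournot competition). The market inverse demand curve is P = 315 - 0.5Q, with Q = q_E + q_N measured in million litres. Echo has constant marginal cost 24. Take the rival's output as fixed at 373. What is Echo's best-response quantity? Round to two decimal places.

With the rival's output fixed at 373, Echo's profit is π_E = (315 - (1/2)·373 - (1/2)q_E)q_E - (24q_E) = (257/2 - (1/2)q_E)q_E - (24q_E).
∂π_E/∂q_E = 209/2 - q_E = 0, so q_E = 209/2.

104.50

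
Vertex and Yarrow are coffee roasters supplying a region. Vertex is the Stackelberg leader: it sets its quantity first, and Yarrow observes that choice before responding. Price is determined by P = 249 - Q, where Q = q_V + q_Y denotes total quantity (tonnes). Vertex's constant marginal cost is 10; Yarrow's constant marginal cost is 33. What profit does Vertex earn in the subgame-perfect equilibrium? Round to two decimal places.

8580.50

The follower Yarrow best-responds to any q_V: π_Y = (249 - Q)q_Y - 33q_Y.
Follower FOC: 216 - q_V - 2q_Y = 0, so q_Y(q_V) = (216 - q_V)/2.
The leader anticipates this reaction. Substituting into P = 249 - Q gives P = 141 - (1/2)q_V, so π_V = (141 - (1/2)q_V)q_V - 10q_V.
Maximising: ∂π_V/∂q_V = 131 - q_V = 0, giving q_V = 131.
Then q_Y = (216 - 131)/2 = 85/2.
Price P = 249 - 347/2 = 151/2.
Vertex's profit: (151/2 - 10)·131 = 8580.5000.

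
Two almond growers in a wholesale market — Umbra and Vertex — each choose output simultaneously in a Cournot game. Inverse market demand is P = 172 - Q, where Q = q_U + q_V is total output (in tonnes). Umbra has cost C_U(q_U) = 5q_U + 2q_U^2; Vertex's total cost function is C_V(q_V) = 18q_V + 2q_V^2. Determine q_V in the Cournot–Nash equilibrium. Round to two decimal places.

Umbra's profit: π_U = (172 - Q)q_U - (5q_U + 2q_U²). Setting ∂π_U/∂q_U = 0: 167 - 6q_U - (q_V) = 0.
Vertex's profit: π_V = (172 - Q)q_V - (18q_V + 2q_V²). Setting ∂π_V/∂q_V = 0: 154 - 6q_V - (q_U) = 0.
Best responses: q_U = (167 - q_V)/6, q_V = (154 - q_U)/6.
Substituting one into the other gives q_U = 848/35 and q_V = 757/35.

21.63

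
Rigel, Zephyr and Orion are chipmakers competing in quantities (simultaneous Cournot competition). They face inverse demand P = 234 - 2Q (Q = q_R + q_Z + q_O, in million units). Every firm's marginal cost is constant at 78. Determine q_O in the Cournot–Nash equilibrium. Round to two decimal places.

A representative firm's profit is π_i = q_i(234 - 2Q) - 78q_i.
First-order condition (treating rivals' output as given): 156 - 4q_i - 2·Σ_{j≠i} q_j = 0.
By symmetry each firm produces the same amount; substituting Σ_{j≠i} q_j = 2q_i yields q_i = 156/8 = 39/2.

19.50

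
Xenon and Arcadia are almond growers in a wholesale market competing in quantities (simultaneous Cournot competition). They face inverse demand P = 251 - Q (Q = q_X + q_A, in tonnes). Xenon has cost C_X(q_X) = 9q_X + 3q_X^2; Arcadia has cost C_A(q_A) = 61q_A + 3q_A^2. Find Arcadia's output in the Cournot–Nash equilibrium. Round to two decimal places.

20.29

Xenon's profit: π_X = (251 - Q)q_X - (9q_X + 3q_X²). Setting ∂π_X/∂q_X = 0: 242 - 8q_X - (q_A) = 0.
Arcadia's profit: π_A = (251 - Q)q_A - (61q_A + 3q_A²). Setting ∂π_A/∂q_A = 0: 190 - 8q_A - (q_X) = 0.
Rearranging gives the reaction functions q_X = (242 - q_A)/8 and q_A = (190 - q_X)/8.
Substituting one into the other gives q_X = 194/7 and q_A = 142/7.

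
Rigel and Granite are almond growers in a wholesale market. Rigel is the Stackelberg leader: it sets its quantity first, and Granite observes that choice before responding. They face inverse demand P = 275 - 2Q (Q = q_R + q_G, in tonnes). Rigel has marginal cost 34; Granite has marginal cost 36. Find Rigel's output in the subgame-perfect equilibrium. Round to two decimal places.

60.75

Solve by backward induction. Given q_R, the follower Granite maximises π_G = (275 - 2q_R - 2q_G)q_G - 36q_G.
Setting the follower's marginal profit to zero, 239 - 2q_R - 4q_G = 0, i.e. q_G = (239 - 2q_R)/4.
The leader anticipates this reaction. Substituting into P = 275 - 2Q gives P = 311/2 - q_R, so π_R = (311/2 - q_R)q_R - 34q_R.
The leader's first-order condition 243/2 - 2q_R = 0 yields q_R = 243/4.
Then q_G = (239 - 2·(243/4))/4 = 235/8.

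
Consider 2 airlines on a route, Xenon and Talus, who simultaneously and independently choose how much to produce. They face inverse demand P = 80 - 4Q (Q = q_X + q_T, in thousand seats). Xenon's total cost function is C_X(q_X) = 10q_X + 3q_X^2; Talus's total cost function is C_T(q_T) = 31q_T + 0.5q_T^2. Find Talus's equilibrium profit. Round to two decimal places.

Xenon's profit: π_X = (80 - 4Q)q_X - (10q_X + 3q_X²). Setting ∂π_X/∂q_X = 0: 70 - 14q_X - 4(q_T) = 0.
Talus's profit: π_T = (80 - 4Q)q_T - (31q_T + (1/2)q_T²). Setting ∂π_T/∂q_T = 0: 49 - 9q_T - 4(q_X) = 0.
Best responses: q_X = (70 - 4q_T)/14, q_T = (49 - 4q_X)/9.
Substituting one into the other gives q_X = 217/55 and q_T = 203/55.
Price P = 80 - 4·(84/11) = 544/11.
Talus's profit: (544/11)·(203/55) - 31·(203/55) - (1/2)(203/55)² = 61.3026.

61.30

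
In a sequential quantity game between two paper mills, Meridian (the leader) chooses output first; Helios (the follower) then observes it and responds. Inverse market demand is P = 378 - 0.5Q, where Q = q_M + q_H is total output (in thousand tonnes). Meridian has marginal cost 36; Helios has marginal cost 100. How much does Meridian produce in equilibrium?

406

The follower Helios best-responds to any q_M: π_H = (378 - 0.5Q)q_H - 100q_H.
Follower FOC: 278 - (1/2)q_M - q_H = 0, so q_H(q_M) = (278 - (1/2)q_M).
Meridian substitutes q_H(q_M) into its own profit: π_M = q_M(378 - (1/2)q_M - (278 - (1/2)q_M)/2) - 36q_M = (239 - (1/4)q_M)q_M - 36q_M.
The leader's first-order condition 203 - (1/2)q_M = 0 yields q_M = 406.
Then q_H = (278 - (1/2)·406) = 75.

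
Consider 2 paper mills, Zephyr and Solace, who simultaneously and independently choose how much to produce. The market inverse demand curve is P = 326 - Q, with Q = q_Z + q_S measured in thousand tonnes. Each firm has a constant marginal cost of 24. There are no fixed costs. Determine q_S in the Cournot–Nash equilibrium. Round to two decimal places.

A representative firm's profit is π_i = q_i(326 - Q) - 24q_i.
Setting ∂π_i/∂q_i = 0 with rivals' quantities fixed: 302 - 2q_i - q_j = 0.
With identical firms every q_j equals q_i, so q_j = q_i and 302 = 3q_i, giving q_i = 302/3.

100.67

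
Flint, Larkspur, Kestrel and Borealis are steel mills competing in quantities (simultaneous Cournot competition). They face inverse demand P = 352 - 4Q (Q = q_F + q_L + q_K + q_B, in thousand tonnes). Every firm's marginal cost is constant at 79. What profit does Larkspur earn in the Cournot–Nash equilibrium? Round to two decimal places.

745.29

A representative firm's profit is π_i = q_i(352 - 4Q) - 79q_i.
First-order condition (treating rivals' output as given): 273 - 8q_i - 4·Σ_{j≠i} q_j = 0.
With identical firms every q_j equals q_i, so Σ_{j≠i} q_j = 3q_i and 273 = 20q_i, giving q_i = 273/20.
Price P = 352 - 4·(273/5) = 668/5.
Larkspur's profit: (668/5 - 79)·(273/20) = 745.2900.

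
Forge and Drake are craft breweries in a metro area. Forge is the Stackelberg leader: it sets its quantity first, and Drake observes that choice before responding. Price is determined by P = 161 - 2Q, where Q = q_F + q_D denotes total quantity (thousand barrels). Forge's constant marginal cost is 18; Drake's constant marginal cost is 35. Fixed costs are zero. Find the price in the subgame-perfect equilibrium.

58

Solve by backward induction. Given q_F, the follower Drake maximises π_D = (161 - 2q_F - 2q_D)q_D - 35q_D.
Follower FOC: 126 - 2q_F - 4q_D = 0, so q_D(q_F) = (126 - 2q_F)/4.
The leader anticipates this reaction. Substituting into P = 161 - 2Q gives P = 98 - q_F, so π_F = (98 - q_F)q_F - 18q_F.
The leader's first-order condition 80 - 2q_F = 0 yields q_F = 40.
Then q_D = (126 - 2·40)/4 = 23/2.
Total output Q = 103/2, so price P = 161 - 2·(103/2) = 58.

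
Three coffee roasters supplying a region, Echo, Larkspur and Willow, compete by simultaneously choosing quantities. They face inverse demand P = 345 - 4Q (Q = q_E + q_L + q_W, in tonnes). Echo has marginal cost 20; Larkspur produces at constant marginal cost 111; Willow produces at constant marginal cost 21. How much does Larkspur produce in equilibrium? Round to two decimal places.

Echo's profit: π_E = (345 - 4Q)q_E - (20q_E). Setting ∂π_E/∂q_E = 0: 325 - 8q_E - 4(q_L + q_W) = 0.
Larkspur's first-order condition: 234 - 8q_L - 4(q_E + q_W) = 0.
Willow's first-order condition: 324 - 8q_W - 4(q_E + q_L) = 0.
Adding the 3 conditions: 883 − 8Q − 8Q = 0, i.e. Q = 883/16.
Back-substituting: q_E = (325 − 883/4)/4 = 417/16, q_L = (234 − 883/4)/4 = 53/16, q_W = (324 − 883/4)/4 = 413/16.

3.31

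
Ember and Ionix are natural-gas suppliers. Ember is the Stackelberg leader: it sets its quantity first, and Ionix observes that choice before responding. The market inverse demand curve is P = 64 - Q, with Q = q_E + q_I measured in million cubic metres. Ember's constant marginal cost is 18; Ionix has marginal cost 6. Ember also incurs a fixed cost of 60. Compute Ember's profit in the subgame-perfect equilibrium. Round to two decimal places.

84.50

Solve by backward induction. Given q_E, the follower Ionix maximises π_I = (64 - q_E - q_I)q_I - 6q_I.
∂π_I/∂q_I = 58 - q_E - 2q_I = 0 gives the reaction function q_I = (58 - q_E)/2.
Ember substitutes q_I(q_E) into its own profit: π_E = q_E(64 - q_E - (58 - q_E)/2) - 18q_E = (35 - (1/2)q_E)q_E - 18q_E.
Leader FOC: 17 - q_E = 0, so q_E = 17.
Then q_I = (58 - 17)/2 = 41/2.
Price P = 64 - 75/2 = 53/2.
Ember's profit: (53/2 - 18)·17 - 60 = 169/2.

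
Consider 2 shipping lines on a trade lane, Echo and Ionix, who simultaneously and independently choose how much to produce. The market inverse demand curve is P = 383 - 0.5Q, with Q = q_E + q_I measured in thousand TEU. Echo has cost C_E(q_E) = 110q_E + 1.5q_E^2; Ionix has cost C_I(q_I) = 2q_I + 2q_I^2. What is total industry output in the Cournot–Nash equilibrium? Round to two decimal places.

Echo's profit: π_E = (383 - 0.5Q)q_E - (110q_E + (3/2)q_E²). Setting ∂π_E/∂q_E = 0: 273 - 4q_E - (1/2)(q_I) = 0.
Ionix's first-order condition: 381 - 5q_I - (1/2)(q_E) = 0.
Rearranging gives the reaction functions q_E = (273 - (1/2)q_I)/4 and q_I = (381 - (1/2)q_E)/5.
Substituting one into the other gives q_E = 59.4684 and q_I = 70.2532.
Total output Q = 59.4684 + 70.2532 = 129.7215.

129.72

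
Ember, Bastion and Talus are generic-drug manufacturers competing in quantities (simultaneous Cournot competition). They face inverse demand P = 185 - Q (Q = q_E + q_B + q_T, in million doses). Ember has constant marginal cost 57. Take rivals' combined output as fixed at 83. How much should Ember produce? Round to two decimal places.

With rivals' combined output fixed at 83, Ember's profit is π_E = (185 - 83 - q_E)q_E - (57q_E) = (102 - q_E)q_E - (57q_E).
∂π_E/∂q_E = 45 - 2q_E = 0, so q_E = 45/2.

22.50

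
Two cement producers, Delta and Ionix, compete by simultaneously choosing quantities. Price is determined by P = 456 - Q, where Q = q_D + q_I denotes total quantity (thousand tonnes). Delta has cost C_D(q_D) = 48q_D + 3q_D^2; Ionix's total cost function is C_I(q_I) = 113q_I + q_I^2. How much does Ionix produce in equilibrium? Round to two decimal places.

75.35

Delta's profit: π_D = (456 - Q)q_D - (48q_D + 3q_D²). Setting ∂π_D/∂q_D = 0: 408 - 8q_D - (q_I) = 0.
Ionix's first-order condition: 343 - 4q_I - (q_D) = 0.
So q_D = (408 - q_I)/8 and q_I = (343 - q_D)/4.
Solving the pair: q_D = 1289/31, q_I = 75.3548.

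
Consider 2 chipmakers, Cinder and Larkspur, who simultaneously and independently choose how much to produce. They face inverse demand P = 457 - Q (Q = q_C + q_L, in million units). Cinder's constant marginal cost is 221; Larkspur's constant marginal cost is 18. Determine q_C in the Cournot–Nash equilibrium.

Cinder's profit: π_C = (457 - Q)q_C - (221q_C). Setting ∂π_C/∂q_C = 0: 236 - 2q_C - (q_L) = 0.
Larkspur's profit: π_L = (457 - Q)q_L - (18q_L). Setting ∂π_L/∂q_L = 0: 439 - 2q_L - (q_C) = 0.
Best responses: q_C = (236 - q_L)/2, q_L = (439 - q_C)/2.
Substituting one into the other gives q_C = 11 and q_L = 214.

11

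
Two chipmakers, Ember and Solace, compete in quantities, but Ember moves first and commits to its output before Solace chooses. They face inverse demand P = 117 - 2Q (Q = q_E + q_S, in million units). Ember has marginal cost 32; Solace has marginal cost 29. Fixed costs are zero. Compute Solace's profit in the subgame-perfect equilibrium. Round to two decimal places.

The follower Solace best-responds to any q_E: π_S = (117 - 2Q)q_S - 29q_S.
∂π_S/∂q_S = 88 - 2q_E - 4q_S = 0 gives the reaction function q_S = (88 - 2q_E)/4.
The leader anticipates this reaction. Substituting into P = 117 - 2Q gives P = 73 - q_E, so π_E = (73 - q_E)q_E - 32q_E.
Maximising: ∂π_E/∂q_E = 41 - 2q_E = 0, giving q_E = 41/2.
Then q_S = (88 - 2·(41/2))/4 = 47/4.
Price P = 117 - 2·(129/4) = 105/2.
Solace's profit: (105/2 - 29)·(47/4) = 276.1250.

276.13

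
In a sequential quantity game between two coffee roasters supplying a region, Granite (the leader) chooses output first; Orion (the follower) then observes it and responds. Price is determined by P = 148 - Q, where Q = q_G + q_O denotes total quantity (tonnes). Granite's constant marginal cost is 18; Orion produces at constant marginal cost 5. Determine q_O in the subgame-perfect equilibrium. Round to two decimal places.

The follower Orion best-responds to any q_G: π_O = (148 - Q)q_O - 5q_O.
∂π_O/∂q_O = 143 - q_G - 2q_O = 0 gives the reaction function q_O = (143 - q_G)/2.
Granite substitutes q_O(q_G) into its own profit: π_G = q_G(148 - q_G - (143 - q_G)/2) - 18q_G = (153/2 - (1/2)q_G)q_G - 18q_G.
Maximising: ∂π_G/∂q_G = 117/2 - q_G = 0, giving q_G = 117/2.
Then q_O = (143 - 117/2)/2 = 169/4.

42.25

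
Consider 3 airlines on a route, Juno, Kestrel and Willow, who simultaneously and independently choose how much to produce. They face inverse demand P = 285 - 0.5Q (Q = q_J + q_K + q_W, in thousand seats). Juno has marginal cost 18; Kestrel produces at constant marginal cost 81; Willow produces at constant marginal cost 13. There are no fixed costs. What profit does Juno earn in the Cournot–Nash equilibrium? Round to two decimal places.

13203.13

Juno's profit: π_J = (285 - 0.5Q)q_J - (18q_J). Setting ∂π_J/∂q_J = 0: 267 - q_J - (1/2)(q_K + q_W) = 0.
Kestrel's first-order condition: 204 - q_K - (1/2)(q_J + q_W) = 0.
Willow's first-order condition: 272 - q_W - (1/2)(q_J + q_K) = 0.
Adding the 3 first-order conditions: 743 − 2Q = 0, so Q = 743/2.
Back-substituting: q_J = (267 − 743/4)/(1/2) = 325/2, q_K = (204 − 743/4)/(1/2) = 73/2, q_W = (272 − 743/4)/(1/2) = 345/2.
Price P = 285 - (1/2)·(743/2) = 397/4.
Juno's profit: (397/4 - 18)·(325/2) = 13203.1250.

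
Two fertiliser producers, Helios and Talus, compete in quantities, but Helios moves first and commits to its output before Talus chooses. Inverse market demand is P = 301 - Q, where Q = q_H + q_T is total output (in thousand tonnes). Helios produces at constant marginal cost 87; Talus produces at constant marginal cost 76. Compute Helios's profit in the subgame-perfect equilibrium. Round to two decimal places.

5151.13

The follower Talus best-responds to any q_H: π_T = (301 - Q)q_T - 76q_T.
∂π_T/∂q_T = 225 - q_H - 2q_T = 0 gives the reaction function q_T = (225 - q_H)/2.
The leader anticipates this reaction. Substituting into P = 301 - Q gives P = 377/2 - (1/2)q_H, so π_H = (377/2 - (1/2)q_H)q_H - 87q_H.
Leader FOC: 203/2 - q_H = 0, so q_H = 203/2.
Then q_T = (225 - 203/2)/2 = 247/4.
Price P = 301 - 653/4 = 551/4.
Helios's profit: (551/4 - 87)·(203/2) = 5151.1250.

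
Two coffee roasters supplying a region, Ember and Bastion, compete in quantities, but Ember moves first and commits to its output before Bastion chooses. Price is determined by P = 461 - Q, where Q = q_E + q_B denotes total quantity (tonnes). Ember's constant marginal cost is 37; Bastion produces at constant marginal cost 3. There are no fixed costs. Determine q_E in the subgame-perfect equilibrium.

Solve by backward induction. Given q_E, the follower Bastion maximises π_B = (461 - q_E - q_B)q_B - 3q_B.
Setting the follower's marginal profit to zero, 458 - q_E - 2q_B = 0, i.e. q_B = (458 - q_E)/2.
The leader anticipates this reaction. Substituting into P = 461 - Q gives P = 232 - (1/2)q_E, so π_E = (232 - (1/2)q_E)q_E - 37q_E.
The leader's first-order condition 195 - q_E = 0 yields q_E = 195.
Then q_B = (458 - 195)/2 = 263/2.

195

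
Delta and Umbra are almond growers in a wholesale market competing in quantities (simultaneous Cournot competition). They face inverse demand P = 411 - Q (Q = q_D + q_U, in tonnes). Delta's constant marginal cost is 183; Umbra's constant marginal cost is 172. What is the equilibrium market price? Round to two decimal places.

Delta's profit: π_D = (411 - Q)q_D - (183q_D). Setting ∂π_D/∂q_D = 0: 228 - 2q_D - (q_U) = 0.
Umbra's profit: π_U = (411 - Q)q_U - (172q_U). Setting ∂π_U/∂q_U = 0: 239 - 2q_U - (q_D) = 0.
Best responses: q_D = (228 - q_U)/2, q_U = (239 - q_D)/2.
Substituting one into the other gives q_D = 217/3 and q_U = 250/3.
Total output Q = 467/3, so price P = 411 - 467/3 = 766/3.

255.33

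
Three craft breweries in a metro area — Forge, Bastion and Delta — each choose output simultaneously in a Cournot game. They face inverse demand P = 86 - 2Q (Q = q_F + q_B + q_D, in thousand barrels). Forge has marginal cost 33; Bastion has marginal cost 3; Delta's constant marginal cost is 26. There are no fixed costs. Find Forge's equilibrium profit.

8

Forge's profit: π_F = (86 - 2Q)q_F - (33q_F). Setting ∂π_F/∂q_F = 0: 53 - 4q_F - 2(q_B + q_D) = 0.
Bastion's profit: π_B = (86 - 2Q)q_B - (3q_B). Setting ∂π_B/∂q_B = 0: 83 - 4q_B - 2(q_F + q_D) = 0.
Delta's profit: π_D = (86 - 2Q)q_D - (26q_D). Setting ∂π_D/∂q_D = 0: 60 - 4q_D - 2(q_F + q_B) = 0.
Adding the 3 first-order conditions: 196 − 8Q = 0, so Q = 49/2.
Back-substituting: q_F = (53 − 49)/2 = 2, q_B = (83 − 49)/2 = 17, q_D = (60 − 49)/2 = 11/2.
Price P = 86 - 2·(49/2) = 37.
Forge's profit: (37 - 33)·2 = 8.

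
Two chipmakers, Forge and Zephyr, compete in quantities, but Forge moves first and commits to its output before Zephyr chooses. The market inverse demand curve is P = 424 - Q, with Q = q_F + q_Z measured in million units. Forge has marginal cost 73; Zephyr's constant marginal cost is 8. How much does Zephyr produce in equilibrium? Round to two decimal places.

Solve by backward induction. Given q_F, the follower Zephyr maximises π_Z = (424 - q_F - q_Z)q_Z - 8q_Z.
Setting the follower's marginal profit to zero, 416 - q_F - 2q_Z = 0, i.e. q_Z = (416 - q_F)/2.
Forge substitutes q_Z(q_F) into its own profit: π_F = q_F(424 - q_F - (416 - q_F)/2) - 73q_F = (216 - (1/2)q_F)q_F - 73q_F.
The leader's first-order condition 143 - q_F = 0 yields q_F = 143.
Then q_Z = (416 - 143)/2 = 273/2.

136.50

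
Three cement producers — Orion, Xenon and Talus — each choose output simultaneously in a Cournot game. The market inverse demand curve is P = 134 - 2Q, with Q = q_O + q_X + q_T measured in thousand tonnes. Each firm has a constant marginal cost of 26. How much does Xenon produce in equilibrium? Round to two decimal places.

A representative firm's profit is π_i = q_i(134 - 2Q) - 26q_i.
Setting ∂π_i/∂q_i = 0 with rivals' quantities fixed: 108 - 4q_i - 2·Σ_{j≠i} q_j = 0.
By symmetry each firm produces the same amount; substituting Σ_{j≠i} q_j = 2q_i yields q_i = 108/8 = 27/2.

13.50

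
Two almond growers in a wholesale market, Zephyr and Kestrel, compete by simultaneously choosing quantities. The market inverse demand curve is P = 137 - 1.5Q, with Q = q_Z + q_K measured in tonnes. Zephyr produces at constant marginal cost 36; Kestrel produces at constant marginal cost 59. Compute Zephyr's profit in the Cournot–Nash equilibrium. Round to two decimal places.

Zephyr's profit: π_Z = (137 - 1.5Q)q_Z - (36q_Z). Setting ∂π_Z/∂q_Z = 0: 101 - 3q_Z - (3/2)(q_K) = 0.
Kestrel's profit: π_K = (137 - 1.5Q)q_K - (59q_K). Setting ∂π_K/∂q_K = 0: 78 - 3q_K - (3/2)(q_Z) = 0.
Best responses: q_Z = (101 - (3/2)q_K)/3, q_K = (78 - (3/2)q_Z)/3.
Substituting one into the other gives q_Z = 248/9 and q_K = 110/9.
Price P = 137 - (3/2)·(358/9) = 232/3.
Zephyr's profit: (232/3 - 36)·(248/9) = 1138.9630.

1138.96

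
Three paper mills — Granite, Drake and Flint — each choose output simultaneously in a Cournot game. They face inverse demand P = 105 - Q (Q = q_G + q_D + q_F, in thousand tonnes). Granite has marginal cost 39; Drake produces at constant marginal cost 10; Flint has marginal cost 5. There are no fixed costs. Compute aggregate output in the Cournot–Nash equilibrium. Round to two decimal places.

Granite's profit: π_G = (105 - Q)q_G - (39q_G). Setting ∂π_G/∂q_G = 0: 66 - 2q_G - (q_D + q_F) = 0.
Drake's profit: π_D = (105 - Q)q_D - (10q_D). Setting ∂π_D/∂q_D = 0: 95 - 2q_D - (q_G + q_F) = 0.
Flint's first-order condition: 100 - 2q_F - (q_G + q_D) = 0.
Adding the 3 first-order conditions: 261 − 4Q = 0, so Q = 261/4.
Back-substituting: q_G = (66 − 261/4) = 3/4, q_D = (95 − 261/4) = 119/4, q_F = (100 − 261/4) = 139/4.
Total output Q = 3/4 + 119/4 + 139/4 = 261/4.

65.25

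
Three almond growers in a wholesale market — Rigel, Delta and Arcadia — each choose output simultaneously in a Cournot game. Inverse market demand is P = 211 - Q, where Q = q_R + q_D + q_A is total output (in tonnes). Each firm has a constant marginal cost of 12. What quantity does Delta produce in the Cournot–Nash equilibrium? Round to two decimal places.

Each firm earns π_i = (211 - Q)q_i - 12q_i.
First-order condition (treating rivals' output as given): 199 - 2q_i - Σ_{j≠i} q_j = 0.
With identical firms every q_j equals q_i, so Σ_{j≠i} q_j = 2q_i and 199 = 4q_i, giving q_i = 199/4.

49.75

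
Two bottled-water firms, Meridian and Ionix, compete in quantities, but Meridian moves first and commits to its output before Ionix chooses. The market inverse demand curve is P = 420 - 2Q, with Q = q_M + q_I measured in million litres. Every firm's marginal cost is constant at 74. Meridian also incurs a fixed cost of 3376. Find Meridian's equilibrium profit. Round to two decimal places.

4106.25

The follower Ionix best-responds to any q_M: π_I = (420 - 2Q)q_I - 74q_I.
∂π_I/∂q_I = 346 - 2q_M - 4q_I = 0 gives the reaction function q_I = (346 - 2q_M)/4.
The leader anticipates this reaction. Substituting into P = 420 - 2Q gives P = 247 - q_M, so π_M = (247 - q_M)q_M - 74q_M.
Maximising: ∂π_M/∂q_M = 173 - 2q_M = 0, giving q_M = 173/2.
Then q_I = (346 - 2·(173/2))/4 = 173/4.
Price P = 420 - 2·(519/4) = 321/2.
Meridian's profit: (321/2 - 74)·(173/2) - 3376 = 4106.2500.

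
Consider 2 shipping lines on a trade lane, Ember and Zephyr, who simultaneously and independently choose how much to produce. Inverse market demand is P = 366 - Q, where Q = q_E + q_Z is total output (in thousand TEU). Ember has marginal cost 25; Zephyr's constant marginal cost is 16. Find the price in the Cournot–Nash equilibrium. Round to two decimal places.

Ember's profit: π_E = (366 - Q)q_E - (25q_E). Setting ∂π_E/∂q_E = 0: 341 - 2q_E - (q_Z) = 0.
Zephyr's profit: π_Z = (366 - Q)q_Z - (16q_Z). Setting ∂π_Z/∂q_Z = 0: 350 - 2q_Z - (q_E) = 0.
Rearranging gives the reaction functions q_E = (341 - q_Z)/2 and q_Z = (350 - q_E)/2.
Solving the pair: q_E = 332/3, q_Z = 359/3.
Total output Q = 691/3, so price P = 366 - 691/3 = 407/3.

135.67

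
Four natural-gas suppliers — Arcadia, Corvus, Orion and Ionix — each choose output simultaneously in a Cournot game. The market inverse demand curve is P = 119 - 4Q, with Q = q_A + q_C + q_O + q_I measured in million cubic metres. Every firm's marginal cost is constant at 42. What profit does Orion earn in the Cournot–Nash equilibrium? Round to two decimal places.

Each firm earns π_i = (119 - 4Q)q_i - 42q_i.
Setting ∂π_i/∂q_i = 0 with rivals' quantities fixed: 77 - 8q_i - 4·Σ_{j≠i} q_j = 0.
With identical firms every q_j equals q_i, so Σ_{j≠i} q_j = 3q_i and 77 = 20q_i, giving q_i = 77/20.
Price P = 119 - 4·(77/5) = 287/5.
Orion's profit: (287/5 - 42)·(77/20) = 59.2900.

59.29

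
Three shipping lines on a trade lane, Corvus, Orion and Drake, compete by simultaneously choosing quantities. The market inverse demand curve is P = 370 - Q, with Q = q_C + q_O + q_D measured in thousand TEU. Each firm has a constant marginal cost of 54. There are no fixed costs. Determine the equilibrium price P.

Each firm earns π_i = (370 - Q)q_i - 54q_i.
Setting ∂π_i/∂q_i = 0 with rivals' quantities fixed: 316 - 2q_i - Σ_{j≠i} q_j = 0.
By symmetry each firm produces the same amount; substituting Σ_{j≠i} q_j = 2q_i yields q_i = 316/4 = 79.
Total output Q = 237, so price P = 370 - 237 = 133.

133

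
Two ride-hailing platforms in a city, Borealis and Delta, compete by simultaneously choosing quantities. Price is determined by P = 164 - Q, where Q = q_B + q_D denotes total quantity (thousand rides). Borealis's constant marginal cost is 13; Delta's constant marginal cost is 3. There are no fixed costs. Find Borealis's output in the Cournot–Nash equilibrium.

Borealis's profit: π_B = (164 - Q)q_B - (13q_B). Setting ∂π_B/∂q_B = 0: 151 - 2q_B - (q_D) = 0.
Delta's first-order condition: 161 - 2q_D - (q_B) = 0.
Best responses: q_B = (151 - q_D)/2, q_D = (161 - q_B)/2.
Substituting one into the other gives q_B = 47 and q_D = 57.

47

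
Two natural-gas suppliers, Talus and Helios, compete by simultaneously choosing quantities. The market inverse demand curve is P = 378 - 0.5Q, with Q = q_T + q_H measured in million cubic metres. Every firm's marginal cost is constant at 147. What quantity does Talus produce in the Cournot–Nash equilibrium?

154

A representative firm's profit is π_i = q_i(378 - 0.5Q) - 147q_i.
Setting ∂π_i/∂q_i = 0 with rivals' quantities fixed: 231 - q_i - (1/2)q_j = 0.
By symmetry each firm produces the same amount; substituting q_j = q_i yields q_i = 231/(3/2) = 154.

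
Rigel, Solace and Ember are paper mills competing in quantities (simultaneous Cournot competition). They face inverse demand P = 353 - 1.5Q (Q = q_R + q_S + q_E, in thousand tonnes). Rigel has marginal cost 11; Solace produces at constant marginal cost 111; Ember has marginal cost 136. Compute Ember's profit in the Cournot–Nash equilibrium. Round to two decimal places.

187.04

Rigel's profit: π_R = (353 - 1.5Q)q_R - (11q_R). Setting ∂π_R/∂q_R = 0: 342 - 3q_R - (3/2)(q_S + q_E) = 0.
Solace's profit: π_S = (353 - 1.5Q)q_S - (111q_S). Setting ∂π_S/∂q_S = 0: 242 - 3q_S - (3/2)(q_R + q_E) = 0.
Ember's profit: π_E = (353 - 1.5Q)q_E - (136q_E). Setting ∂π_E/∂q_E = 0: 217 - 3q_E - (3/2)(q_R + q_S) = 0.
Adding the 3 conditions: 801 − 3Q − 3Q = 0, i.e. Q = 267/2.
Back-substituting: q_R = (342 − 801/4)/(3/2) = 189/2, q_S = (242 − 801/4)/(3/2) = 167/6, q_E = (217 − 801/4)/(3/2) = 67/6.
Price P = 353 - (3/2)·(267/2) = 611/4.
Ember's profit: (611/4 - 136)·(67/6) = 187.0417.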